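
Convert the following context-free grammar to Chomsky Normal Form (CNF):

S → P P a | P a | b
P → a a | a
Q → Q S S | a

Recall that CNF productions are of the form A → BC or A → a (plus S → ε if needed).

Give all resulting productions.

TA → a; S → b; P → a; Q → a; S → P X0; X0 → P TA; S → P TA; P → TA TA; Q → Q X1; X1 → S S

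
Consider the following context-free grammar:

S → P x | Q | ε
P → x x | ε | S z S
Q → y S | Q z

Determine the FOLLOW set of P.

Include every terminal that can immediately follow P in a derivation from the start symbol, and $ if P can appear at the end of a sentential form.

We compute FOLLOW(P) using the standard algorithm.
FOLLOW(S) starts with {$}.
FIRST(P) = {x, y, z, ε}
FIRST(Q) = {y}
FIRST(S) = {x, y, z, ε}
FOLLOW(P) = {x}
FOLLOW(Q) = {$, x, z}
FOLLOW(S) = {$, x, z}
Therefore, FOLLOW(P) = {x}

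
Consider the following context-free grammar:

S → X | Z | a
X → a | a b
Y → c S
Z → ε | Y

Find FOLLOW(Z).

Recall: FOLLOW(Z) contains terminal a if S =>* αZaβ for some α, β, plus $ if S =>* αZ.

We compute FOLLOW(Z) using the standard algorithm.
FOLLOW(S) starts with {$}.
FIRST(S) = {a, c, ε}
FIRST(X) = {a}
FIRST(Y) = {c}
FIRST(Z) = {c, ε}
FOLLOW(S) = {$}
FOLLOW(X) = {$}
FOLLOW(Y) = {$}
FOLLOW(Z) = {$}
Therefore, FOLLOW(Z) = {$}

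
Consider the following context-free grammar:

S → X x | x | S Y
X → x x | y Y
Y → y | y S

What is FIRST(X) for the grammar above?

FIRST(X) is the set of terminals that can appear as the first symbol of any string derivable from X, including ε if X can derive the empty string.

We compute FIRST(X) using the standard algorithm.
FIRST(S) = {x, y}
FIRST(X) = {x, y}
FIRST(Y) = {y}
Therefore, FIRST(X) = {x, y}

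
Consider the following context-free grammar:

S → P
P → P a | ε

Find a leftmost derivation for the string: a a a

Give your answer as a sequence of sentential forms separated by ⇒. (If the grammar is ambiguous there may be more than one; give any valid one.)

S ⇒ P ⇒ P a ⇒ P a a ⇒ P a a a ⇒ a a a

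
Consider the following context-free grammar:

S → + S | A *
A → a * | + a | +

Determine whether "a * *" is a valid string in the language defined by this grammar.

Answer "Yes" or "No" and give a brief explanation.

Yes - a valid derivation exists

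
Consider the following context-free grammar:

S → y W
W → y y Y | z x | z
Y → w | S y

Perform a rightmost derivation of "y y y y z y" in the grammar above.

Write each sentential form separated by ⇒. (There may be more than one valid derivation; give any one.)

S ⇒ y W ⇒ y y y Y ⇒ y y y S y ⇒ y y y y W y ⇒ y y y y z y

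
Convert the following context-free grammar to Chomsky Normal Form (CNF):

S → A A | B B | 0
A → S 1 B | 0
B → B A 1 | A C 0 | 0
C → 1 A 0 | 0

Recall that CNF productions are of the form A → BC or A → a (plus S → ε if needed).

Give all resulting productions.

S → 0; T1 → 1; A → 0; T0 → 0; B → 0; C → 0; S → A A; S → B B; A → S X0; X0 → T1 B; B → B X1; X1 → A T1; B → A X2; X2 → C T0; C → T1 X3; X3 → A T0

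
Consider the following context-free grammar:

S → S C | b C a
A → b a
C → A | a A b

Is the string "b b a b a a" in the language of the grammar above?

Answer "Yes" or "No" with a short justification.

No - no valid derivation exists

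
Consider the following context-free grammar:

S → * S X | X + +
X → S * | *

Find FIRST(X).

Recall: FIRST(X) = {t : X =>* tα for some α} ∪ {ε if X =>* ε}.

We compute FIRST(X) using the standard algorithm.
FIRST(S) = {*}
FIRST(X) = {*}
Therefore, FIRST(X) = {*}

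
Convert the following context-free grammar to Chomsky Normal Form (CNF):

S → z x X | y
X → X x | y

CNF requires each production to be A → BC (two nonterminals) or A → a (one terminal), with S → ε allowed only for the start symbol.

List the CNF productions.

TZ → z; TX → x; S → y; X → y; S → TZ X0; X0 → TX X; X → X TX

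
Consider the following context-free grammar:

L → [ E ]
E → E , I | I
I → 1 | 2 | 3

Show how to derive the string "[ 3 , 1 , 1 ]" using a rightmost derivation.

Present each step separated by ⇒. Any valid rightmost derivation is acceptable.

L ⇒ [ E ] ⇒ [ E , I ] ⇒ [ E , 1 ] ⇒ [ E , I , 1 ] ⇒ [ E , 1 , 1 ] ⇒ [ I , 1 , 1 ] ⇒ [ 3 , 1 , 1 ]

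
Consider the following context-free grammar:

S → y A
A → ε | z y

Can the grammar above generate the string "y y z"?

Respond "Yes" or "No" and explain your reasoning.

No - no valid derivation exists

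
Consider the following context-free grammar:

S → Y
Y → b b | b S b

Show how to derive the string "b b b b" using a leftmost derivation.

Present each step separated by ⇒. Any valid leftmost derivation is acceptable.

S ⇒ Y ⇒ b S b ⇒ b Y b ⇒ b b b b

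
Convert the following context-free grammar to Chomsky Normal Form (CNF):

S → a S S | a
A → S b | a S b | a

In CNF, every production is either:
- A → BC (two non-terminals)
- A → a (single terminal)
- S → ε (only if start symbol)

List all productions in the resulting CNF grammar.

TA → a; S → a; TB → b; A → a; S → TA X0; X0 → S S; A → S TB; A → TA X1; X1 → S TB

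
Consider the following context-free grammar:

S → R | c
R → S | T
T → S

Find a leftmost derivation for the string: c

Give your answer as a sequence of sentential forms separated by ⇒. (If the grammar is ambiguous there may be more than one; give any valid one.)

S ⇒ R ⇒ T ⇒ S ⇒ c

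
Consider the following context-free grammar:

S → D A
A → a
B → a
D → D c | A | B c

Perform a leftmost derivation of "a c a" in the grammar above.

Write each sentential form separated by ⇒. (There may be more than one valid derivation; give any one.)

S ⇒ D A ⇒ B c A ⇒ a c A ⇒ a c a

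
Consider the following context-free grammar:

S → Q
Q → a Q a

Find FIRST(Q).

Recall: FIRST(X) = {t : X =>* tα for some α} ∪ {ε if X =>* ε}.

We compute FIRST(Q) using the standard algorithm.
FIRST(Q) = {a}
FIRST(S) = {a}
Therefore, FIRST(Q) = {a}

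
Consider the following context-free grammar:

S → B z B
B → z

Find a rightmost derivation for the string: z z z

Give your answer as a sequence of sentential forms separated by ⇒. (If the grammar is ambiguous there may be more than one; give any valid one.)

S ⇒ B z B ⇒ B z z ⇒ z z z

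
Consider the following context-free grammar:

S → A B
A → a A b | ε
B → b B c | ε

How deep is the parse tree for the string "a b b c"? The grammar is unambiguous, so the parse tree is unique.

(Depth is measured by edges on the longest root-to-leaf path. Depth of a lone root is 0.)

3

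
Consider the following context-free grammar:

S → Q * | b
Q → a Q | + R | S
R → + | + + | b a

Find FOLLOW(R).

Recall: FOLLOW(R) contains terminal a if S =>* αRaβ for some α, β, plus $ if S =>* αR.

We compute FOLLOW(R) using the standard algorithm.
FOLLOW(S) starts with {$}.
FIRST(Q) = {+, a, b}
FIRST(R) = {+, b}
FIRST(S) = {+, a, b}
FOLLOW(Q) = {*}
FOLLOW(R) = {*}
FOLLOW(S) = {$, *}
Therefore, FOLLOW(R) = {*}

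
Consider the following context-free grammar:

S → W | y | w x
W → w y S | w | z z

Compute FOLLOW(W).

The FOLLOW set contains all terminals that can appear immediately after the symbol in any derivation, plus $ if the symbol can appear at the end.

We compute FOLLOW(W) using the standard algorithm.
FOLLOW(S) starts with {$}.
FIRST(S) = {w, y, z}
FIRST(W) = {w, z}
FOLLOW(S) = {$}
FOLLOW(W) = {$}
Therefore, FOLLOW(W) = {$}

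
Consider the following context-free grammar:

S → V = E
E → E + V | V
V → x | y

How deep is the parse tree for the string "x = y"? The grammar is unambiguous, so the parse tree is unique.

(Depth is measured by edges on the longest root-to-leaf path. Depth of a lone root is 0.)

3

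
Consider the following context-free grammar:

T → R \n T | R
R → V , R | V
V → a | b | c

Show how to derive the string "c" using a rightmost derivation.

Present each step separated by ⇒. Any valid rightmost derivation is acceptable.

T ⇒ R ⇒ V ⇒ c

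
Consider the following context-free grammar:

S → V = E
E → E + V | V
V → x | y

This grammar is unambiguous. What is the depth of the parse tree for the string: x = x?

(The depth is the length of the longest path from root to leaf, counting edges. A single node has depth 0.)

3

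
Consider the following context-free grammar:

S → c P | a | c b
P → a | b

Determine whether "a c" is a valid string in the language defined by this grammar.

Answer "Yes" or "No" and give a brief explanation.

No - no valid derivation exists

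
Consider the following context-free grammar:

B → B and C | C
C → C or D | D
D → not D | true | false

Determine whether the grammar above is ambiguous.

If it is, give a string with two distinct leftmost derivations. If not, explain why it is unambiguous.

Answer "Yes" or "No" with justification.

No - the grammar is unambiguous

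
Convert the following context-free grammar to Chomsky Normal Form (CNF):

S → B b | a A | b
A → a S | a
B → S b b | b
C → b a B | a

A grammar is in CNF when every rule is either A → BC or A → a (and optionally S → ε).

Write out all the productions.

TB → b; TA → a; S → b; A → a; B → b; C → a; S → B TB; S → TA A; A → TA S; B → S X0; X0 → TB TB; C → TB X1; X1 → TA B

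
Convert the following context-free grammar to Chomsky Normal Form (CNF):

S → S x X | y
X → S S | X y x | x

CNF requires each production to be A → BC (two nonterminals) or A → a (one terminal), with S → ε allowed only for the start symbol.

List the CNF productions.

TX → x; S → y; TY → y; X → x; S → S X0; X0 → TX X; X → S S; X → X X1; X1 → TY TX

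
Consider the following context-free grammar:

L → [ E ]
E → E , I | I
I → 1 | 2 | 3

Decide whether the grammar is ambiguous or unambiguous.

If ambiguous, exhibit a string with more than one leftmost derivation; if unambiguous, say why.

Unambiguous - every string in the language has a unique leftmost derivation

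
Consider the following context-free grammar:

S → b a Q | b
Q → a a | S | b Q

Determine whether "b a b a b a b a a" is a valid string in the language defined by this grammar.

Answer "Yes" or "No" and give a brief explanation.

Yes - a valid derivation exists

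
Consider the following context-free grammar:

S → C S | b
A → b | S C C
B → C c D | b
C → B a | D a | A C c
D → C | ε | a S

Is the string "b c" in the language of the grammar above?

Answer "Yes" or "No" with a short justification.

No - no valid derivation exists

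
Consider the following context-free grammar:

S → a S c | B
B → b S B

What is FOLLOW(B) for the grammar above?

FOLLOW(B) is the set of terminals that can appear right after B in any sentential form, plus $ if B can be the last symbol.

We compute FOLLOW(B) using the standard algorithm.
FOLLOW(S) starts with {$}.
FIRST(B) = {b}
FIRST(S) = {a, b}
FOLLOW(B) = {$, b, c}
FOLLOW(S) = {$, b, c}
Therefore, FOLLOW(B) = {$, b, c}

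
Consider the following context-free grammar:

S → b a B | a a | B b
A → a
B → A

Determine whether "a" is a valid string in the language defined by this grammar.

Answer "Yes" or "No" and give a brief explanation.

No - no valid derivation exists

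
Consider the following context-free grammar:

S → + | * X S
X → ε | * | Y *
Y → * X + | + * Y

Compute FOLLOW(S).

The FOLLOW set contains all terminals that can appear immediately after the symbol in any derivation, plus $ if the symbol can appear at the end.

We compute FOLLOW(S) using the standard algorithm.
FOLLOW(S) starts with {$}.
FIRST(S) = {*, +}
FIRST(X) = {*, +, ε}
FIRST(Y) = {*, +}
FOLLOW(S) = {$}
FOLLOW(X) = {*, +}
FOLLOW(Y) = {*}
Therefore, FOLLOW(S) = {$}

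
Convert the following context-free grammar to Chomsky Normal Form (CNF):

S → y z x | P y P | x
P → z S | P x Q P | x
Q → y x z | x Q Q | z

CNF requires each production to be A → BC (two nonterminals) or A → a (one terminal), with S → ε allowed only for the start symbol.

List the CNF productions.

TY → y; TZ → z; TX → x; S → x; P → x; Q → z; S → TY X0; X0 → TZ TX; S → P X1; X1 → TY P; P → TZ S; P → P X2; X2 → TX X3; X3 → Q P; Q → TY X4; X4 → TX TZ; Q → TX X5; X5 → Q Q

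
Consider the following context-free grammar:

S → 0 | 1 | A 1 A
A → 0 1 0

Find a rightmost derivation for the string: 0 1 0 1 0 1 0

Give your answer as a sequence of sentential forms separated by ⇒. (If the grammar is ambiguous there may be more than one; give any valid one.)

S ⇒ A 1 A ⇒ A 1 0 1 0 ⇒ 0 1 0 1 0 1 0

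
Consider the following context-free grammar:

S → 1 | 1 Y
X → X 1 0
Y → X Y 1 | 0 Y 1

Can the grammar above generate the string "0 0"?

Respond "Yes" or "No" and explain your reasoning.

No - no valid derivation exists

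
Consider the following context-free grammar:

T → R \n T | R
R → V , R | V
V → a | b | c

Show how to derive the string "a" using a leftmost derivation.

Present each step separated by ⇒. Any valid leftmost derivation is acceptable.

T ⇒ R ⇒ V ⇒ a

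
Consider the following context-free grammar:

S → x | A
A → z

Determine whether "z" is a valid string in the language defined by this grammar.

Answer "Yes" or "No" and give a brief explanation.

Yes - a valid derivation exists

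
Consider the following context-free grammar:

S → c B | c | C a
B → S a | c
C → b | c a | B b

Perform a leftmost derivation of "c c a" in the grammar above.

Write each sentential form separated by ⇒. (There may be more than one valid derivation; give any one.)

S ⇒ c B ⇒ c S a ⇒ c c a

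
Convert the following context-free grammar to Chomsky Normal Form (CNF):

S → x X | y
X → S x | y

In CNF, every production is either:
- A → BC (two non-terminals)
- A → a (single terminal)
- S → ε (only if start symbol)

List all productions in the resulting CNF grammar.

TX → x; S → y; X → y; S → TX X; X → S TX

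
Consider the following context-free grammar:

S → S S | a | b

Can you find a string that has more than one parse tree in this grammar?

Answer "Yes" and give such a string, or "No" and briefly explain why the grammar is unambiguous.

Yes - the string 'a a a b a' has two distinct parse trees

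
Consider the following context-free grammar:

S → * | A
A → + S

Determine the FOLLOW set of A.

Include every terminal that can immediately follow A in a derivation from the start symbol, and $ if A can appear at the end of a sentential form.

We compute FOLLOW(A) using the standard algorithm.
FOLLOW(S) starts with {$}.
FIRST(A) = {+}
FIRST(S) = {*, +}
FOLLOW(A) = {$}
FOLLOW(S) = {$}
Therefore, FOLLOW(A) = {$}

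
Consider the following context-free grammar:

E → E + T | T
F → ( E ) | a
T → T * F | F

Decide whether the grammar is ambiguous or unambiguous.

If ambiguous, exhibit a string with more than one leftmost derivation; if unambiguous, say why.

Unambiguous - every string in the language has a unique leftmost derivation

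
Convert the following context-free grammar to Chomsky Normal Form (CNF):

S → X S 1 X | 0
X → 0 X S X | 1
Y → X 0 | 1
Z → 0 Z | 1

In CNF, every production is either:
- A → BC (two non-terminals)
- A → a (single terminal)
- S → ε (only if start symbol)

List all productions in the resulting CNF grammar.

T1 → 1; S → 0; T0 → 0; X → 1; Y → 1; Z → 1; S → X X0; X0 → S X1; X1 → T1 X; X → T0 X2; X2 → X X3; X3 → S X; Y → X T0; Z → T0 Z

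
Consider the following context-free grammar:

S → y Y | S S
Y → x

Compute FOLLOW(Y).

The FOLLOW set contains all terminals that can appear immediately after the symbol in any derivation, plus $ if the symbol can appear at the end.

We compute FOLLOW(Y) using the standard algorithm.
FOLLOW(S) starts with {$}.
FIRST(S) = {y}
FIRST(Y) = {x}
FOLLOW(S) = {$, y}
FOLLOW(Y) = {$, y}
Therefore, FOLLOW(Y) = {$, y}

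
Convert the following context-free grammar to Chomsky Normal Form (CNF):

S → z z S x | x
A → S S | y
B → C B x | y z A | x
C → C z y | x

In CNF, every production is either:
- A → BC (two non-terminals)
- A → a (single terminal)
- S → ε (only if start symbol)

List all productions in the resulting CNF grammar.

TZ → z; TX → x; S → x; A → y; TY → y; B → x; C → x; S → TZ X0; X0 → TZ X1; X1 → S TX; A → S S; B → C X2; X2 → B TX; B → TY X3; X3 → TZ A; C → C X4; X4 → TZ TY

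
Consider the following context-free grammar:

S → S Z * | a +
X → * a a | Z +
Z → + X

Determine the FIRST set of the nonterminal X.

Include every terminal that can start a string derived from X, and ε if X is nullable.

We compute FIRST(X) using the standard algorithm.
FIRST(S) = {a}
FIRST(X) = {*, +}
FIRST(Z) = {+}
Therefore, FIRST(X) = {*, +}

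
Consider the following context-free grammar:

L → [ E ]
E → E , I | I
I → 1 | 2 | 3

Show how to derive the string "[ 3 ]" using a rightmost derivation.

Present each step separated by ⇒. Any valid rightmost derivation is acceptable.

L ⇒ [ E ] ⇒ [ I ] ⇒ [ 3 ]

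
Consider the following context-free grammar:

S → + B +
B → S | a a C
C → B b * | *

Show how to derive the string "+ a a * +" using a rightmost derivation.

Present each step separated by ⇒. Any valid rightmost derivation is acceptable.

S ⇒ + B + ⇒ + a a C + ⇒ + a a * +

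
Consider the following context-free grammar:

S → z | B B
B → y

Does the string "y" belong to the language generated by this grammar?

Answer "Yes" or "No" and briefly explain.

No - no valid derivation exists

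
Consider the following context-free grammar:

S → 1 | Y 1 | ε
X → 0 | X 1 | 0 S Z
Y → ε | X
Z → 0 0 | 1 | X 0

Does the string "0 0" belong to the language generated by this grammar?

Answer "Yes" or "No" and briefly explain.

No - no valid derivation exists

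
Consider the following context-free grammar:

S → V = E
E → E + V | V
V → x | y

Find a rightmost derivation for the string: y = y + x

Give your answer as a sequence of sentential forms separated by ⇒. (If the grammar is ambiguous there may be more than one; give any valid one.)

S ⇒ V = E ⇒ V = E + V ⇒ V = E + x ⇒ V = V + x ⇒ V = y + x ⇒ y = y + x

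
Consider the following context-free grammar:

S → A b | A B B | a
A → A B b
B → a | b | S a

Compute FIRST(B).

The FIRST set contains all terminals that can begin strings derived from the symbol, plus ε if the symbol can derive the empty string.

We compute FIRST(B) using the standard algorithm.
FIRST(A) = {}
FIRST(B) = {a, b}
FIRST(S) = {a}
Therefore, FIRST(B) = {a, b}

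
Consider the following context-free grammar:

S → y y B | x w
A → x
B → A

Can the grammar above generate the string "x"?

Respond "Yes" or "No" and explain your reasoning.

No - no valid derivation exists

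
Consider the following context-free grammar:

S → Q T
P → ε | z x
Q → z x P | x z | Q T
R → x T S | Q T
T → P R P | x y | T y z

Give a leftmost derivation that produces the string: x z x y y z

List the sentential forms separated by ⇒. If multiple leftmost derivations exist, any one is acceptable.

S ⇒ Q T ⇒ x z T ⇒ x z T y z ⇒ x z x y y z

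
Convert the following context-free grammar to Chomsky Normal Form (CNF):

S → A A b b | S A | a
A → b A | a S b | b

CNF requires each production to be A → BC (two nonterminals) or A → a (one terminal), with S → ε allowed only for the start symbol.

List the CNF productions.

TB → b; S → a; TA → a; A → b; S → A X0; X0 → A X1; X1 → TB TB; S → S A; A → TB A; A → TA X2; X2 → S TB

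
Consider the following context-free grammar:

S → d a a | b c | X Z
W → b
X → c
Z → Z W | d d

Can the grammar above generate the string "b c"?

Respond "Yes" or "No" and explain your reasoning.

Yes - a valid derivation exists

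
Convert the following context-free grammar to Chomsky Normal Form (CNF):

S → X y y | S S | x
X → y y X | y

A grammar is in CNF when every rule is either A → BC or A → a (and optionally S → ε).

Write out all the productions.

TY → y; S → x; X → y; S → X X0; X0 → TY TY; S → S S; X → TY X1; X1 → TY X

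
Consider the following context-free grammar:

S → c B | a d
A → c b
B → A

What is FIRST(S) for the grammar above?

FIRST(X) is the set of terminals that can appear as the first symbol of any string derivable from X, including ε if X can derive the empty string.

We compute FIRST(S) using the standard algorithm.
FIRST(A) = {c}
FIRST(B) = {c}
FIRST(S) = {a, c}
Therefore, FIRST(S) = {a, c}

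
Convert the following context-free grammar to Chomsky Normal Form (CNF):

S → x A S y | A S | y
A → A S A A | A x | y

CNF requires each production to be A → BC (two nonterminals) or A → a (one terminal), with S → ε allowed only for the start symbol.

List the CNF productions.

TX → x; TY → y; S → y; A → y; S → TX X0; X0 → A X1; X1 → S TY; S → A S; A → A X2; X2 → S X3; X3 → A A; A → A TX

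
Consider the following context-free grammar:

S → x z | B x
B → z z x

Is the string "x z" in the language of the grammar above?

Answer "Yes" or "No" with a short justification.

Yes - a valid derivation exists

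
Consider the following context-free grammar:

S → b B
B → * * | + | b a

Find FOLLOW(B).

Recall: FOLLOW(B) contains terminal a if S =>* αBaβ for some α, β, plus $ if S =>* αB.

We compute FOLLOW(B) using the standard algorithm.
FOLLOW(S) starts with {$}.
FIRST(B) = {*, +, b}
FIRST(S) = {b}
FOLLOW(B) = {$}
FOLLOW(S) = {$}
Therefore, FOLLOW(B) = {$}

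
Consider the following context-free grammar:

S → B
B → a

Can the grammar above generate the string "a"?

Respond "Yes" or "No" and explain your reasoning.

Yes - a valid derivation exists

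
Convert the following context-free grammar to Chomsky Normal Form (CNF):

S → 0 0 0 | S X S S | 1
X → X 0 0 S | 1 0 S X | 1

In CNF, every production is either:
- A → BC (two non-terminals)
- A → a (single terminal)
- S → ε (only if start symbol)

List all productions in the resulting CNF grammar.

T0 → 0; S → 1; T1 → 1; X → 1; S → T0 X0; X0 → T0 T0; S → S X1; X1 → X X2; X2 → S S; X → X X3; X3 → T0 X4; X4 → T0 S; X → T1 X5; X5 → T0 X6; X6 → S X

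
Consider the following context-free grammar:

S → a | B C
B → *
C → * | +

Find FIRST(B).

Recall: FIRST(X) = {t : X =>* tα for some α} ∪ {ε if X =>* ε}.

We compute FIRST(B) using the standard algorithm.
FIRST(B) = {*}
FIRST(C) = {*, +}
FIRST(S) = {*, a}
Therefore, FIRST(B) = {*}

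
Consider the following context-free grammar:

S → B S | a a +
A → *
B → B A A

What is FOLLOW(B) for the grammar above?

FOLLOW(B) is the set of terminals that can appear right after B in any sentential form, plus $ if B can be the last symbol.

We compute FOLLOW(B) using the standard algorithm.
FOLLOW(S) starts with {$}.
FIRST(A) = {*}
FIRST(B) = {}
FIRST(S) = {a}
FOLLOW(A) = {*, a}
FOLLOW(B) = {*, a}
FOLLOW(S) = {$}
Therefore, FOLLOW(B) = {*, a}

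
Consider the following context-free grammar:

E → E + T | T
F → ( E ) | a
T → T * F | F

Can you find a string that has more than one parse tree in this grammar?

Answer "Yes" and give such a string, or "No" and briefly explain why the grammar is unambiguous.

No - the grammar is unambiguous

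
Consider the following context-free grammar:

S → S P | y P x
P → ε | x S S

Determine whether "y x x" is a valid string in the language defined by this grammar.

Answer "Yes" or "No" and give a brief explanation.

No - no valid derivation exists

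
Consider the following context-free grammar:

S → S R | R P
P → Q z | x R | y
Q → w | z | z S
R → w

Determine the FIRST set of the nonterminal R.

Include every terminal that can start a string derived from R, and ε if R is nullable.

We compute FIRST(R) using the standard algorithm.
FIRST(P) = {w, x, y, z}
FIRST(Q) = {w, z}
FIRST(R) = {w}
FIRST(S) = {w}
Therefore, FIRST(R) = {w}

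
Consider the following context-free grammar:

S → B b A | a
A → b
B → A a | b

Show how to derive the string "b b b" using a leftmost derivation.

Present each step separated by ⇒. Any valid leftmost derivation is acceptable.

S ⇒ B b A ⇒ b b A ⇒ b b b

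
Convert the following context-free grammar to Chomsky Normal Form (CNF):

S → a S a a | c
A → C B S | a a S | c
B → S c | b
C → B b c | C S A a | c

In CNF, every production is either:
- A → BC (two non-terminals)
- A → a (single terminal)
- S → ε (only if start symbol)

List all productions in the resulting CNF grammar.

TA → a; S → c; A → c; TC → c; B → b; TB → b; C → c; S → TA X0; X0 → S X1; X1 → TA TA; A → C X2; X2 → B S; A → TA X3; X3 → TA S; B → S TC; C → B X4; X4 → TB TC; C → C X5; X5 → S X6; X6 → A TA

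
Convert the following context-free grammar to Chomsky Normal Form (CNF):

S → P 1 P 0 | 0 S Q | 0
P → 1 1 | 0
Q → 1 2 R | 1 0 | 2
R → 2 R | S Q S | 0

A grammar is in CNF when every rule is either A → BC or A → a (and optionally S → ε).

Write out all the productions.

T1 → 1; T0 → 0; S → 0; P → 0; T2 → 2; Q → 2; R → 0; S → P X0; X0 → T1 X1; X1 → P T0; S → T0 X2; X2 → S Q; P → T1 T1; Q → T1 X3; X3 → T2 R; Q → T1 T0; R → T2 R; R → S X4; X4 → Q S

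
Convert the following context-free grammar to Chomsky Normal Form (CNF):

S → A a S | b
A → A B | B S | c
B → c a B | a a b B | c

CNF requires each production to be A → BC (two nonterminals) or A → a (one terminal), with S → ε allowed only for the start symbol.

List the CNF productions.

TA → a; S → b; A → c; TC → c; TB → b; B → c; S → A X0; X0 → TA S; A → A B; A → B S; B → TC X1; X1 → TA B; B → TA X2; X2 → TA X3; X3 → TB B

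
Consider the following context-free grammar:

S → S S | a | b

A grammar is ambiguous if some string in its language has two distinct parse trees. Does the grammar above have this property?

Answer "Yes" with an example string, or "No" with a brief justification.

Yes - the string 'a b a b' has two distinct parse trees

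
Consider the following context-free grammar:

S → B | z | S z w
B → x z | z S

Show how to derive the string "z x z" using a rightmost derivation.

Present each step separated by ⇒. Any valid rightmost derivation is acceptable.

S ⇒ B ⇒ z S ⇒ z B ⇒ z x z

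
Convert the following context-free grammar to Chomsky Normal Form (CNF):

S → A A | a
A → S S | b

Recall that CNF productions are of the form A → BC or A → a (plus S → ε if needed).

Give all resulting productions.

S → a; A → b; S → A A; A → S S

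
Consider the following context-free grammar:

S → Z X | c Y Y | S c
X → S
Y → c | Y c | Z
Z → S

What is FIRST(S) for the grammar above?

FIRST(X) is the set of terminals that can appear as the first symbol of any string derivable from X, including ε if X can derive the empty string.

We compute FIRST(S) using the standard algorithm.
FIRST(S) = {c}
FIRST(X) = {c}
FIRST(Y) = {c}
FIRST(Z) = {c}
Therefore, FIRST(S) = {c}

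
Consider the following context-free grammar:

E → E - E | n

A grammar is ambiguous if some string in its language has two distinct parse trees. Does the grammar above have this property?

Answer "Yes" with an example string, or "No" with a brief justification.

Yes - the string 'n - n - n - n' has two distinct parse trees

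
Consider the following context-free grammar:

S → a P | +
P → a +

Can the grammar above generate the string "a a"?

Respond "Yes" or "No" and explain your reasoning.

No - no valid derivation exists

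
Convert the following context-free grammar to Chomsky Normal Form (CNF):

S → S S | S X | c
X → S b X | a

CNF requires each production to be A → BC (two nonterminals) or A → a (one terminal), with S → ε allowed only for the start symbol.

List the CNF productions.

S → c; TB → b; X → a; S → S S; S → S X; X → S X0; X0 → TB X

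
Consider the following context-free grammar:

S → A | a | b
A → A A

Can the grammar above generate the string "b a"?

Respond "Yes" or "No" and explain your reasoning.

No - no valid derivation exists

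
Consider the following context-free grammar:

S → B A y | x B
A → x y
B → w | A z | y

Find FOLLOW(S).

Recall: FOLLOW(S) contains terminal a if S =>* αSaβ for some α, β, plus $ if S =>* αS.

We compute FOLLOW(S) using the standard algorithm.
FOLLOW(S) starts with {$}.
FIRST(A) = {x}
FIRST(B) = {w, x, y}
FIRST(S) = {w, x, y}
FOLLOW(A) = {y, z}
FOLLOW(B) = {$, x}
FOLLOW(S) = {$}
Therefore, FOLLOW(S) = {$}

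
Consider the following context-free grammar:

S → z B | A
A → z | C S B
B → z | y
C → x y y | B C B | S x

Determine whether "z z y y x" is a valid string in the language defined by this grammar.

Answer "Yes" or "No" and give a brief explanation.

No - no valid derivation exists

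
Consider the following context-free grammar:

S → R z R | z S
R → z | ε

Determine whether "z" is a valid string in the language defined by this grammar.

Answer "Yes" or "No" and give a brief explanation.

Yes - a valid derivation exists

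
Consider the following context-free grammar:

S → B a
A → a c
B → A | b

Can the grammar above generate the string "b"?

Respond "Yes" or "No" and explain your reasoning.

No - no valid derivation exists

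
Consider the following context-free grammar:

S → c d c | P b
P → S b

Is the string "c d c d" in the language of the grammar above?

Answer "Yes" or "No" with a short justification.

No - no valid derivation exists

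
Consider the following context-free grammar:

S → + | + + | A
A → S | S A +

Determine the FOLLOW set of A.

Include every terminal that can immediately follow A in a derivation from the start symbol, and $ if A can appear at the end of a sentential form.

We compute FOLLOW(A) using the standard algorithm.
FOLLOW(S) starts with {$}.
FIRST(A) = {+}
FIRST(S) = {+}
FOLLOW(A) = {$, +}
FOLLOW(S) = {$, +}
Therefore, FOLLOW(A) = {$, +}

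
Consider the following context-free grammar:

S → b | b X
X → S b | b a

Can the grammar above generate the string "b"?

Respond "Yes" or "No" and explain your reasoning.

Yes - a valid derivation exists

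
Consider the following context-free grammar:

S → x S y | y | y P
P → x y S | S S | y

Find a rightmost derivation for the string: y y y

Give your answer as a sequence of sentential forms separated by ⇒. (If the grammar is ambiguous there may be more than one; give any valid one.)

S ⇒ y P ⇒ y S S ⇒ y S y ⇒ y y y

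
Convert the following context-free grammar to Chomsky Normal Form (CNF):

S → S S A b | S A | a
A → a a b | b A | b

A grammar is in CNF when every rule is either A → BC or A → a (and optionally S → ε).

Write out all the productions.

TB → b; S → a; TA → a; A → b; S → S X0; X0 → S X1; X1 → A TB; S → S A; A → TA X2; X2 → TA TB; A → TB A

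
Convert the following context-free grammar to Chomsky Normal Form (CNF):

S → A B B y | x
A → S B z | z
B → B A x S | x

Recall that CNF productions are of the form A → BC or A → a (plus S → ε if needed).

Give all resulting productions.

TY → y; S → x; TZ → z; A → z; TX → x; B → x; S → A X0; X0 → B X1; X1 → B TY; A → S X2; X2 → B TZ; B → B X3; X3 → A X4; X4 → TX S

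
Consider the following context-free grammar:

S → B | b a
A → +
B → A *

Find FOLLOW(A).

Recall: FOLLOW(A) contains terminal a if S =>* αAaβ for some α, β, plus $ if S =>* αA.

We compute FOLLOW(A) using the standard algorithm.
FOLLOW(S) starts with {$}.
FIRST(A) = {+}
FIRST(B) = {+}
FIRST(S) = {+, b}
FOLLOW(A) = {*}
FOLLOW(B) = {$}
FOLLOW(S) = {$}
Therefore, FOLLOW(A) = {*}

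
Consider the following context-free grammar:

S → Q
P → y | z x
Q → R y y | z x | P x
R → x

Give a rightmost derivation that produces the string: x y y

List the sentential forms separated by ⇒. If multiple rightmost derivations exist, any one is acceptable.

S ⇒ Q ⇒ R y y ⇒ x y y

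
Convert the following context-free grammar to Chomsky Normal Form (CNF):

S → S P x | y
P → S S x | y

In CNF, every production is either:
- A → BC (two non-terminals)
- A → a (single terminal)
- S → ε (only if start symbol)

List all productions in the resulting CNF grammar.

TX → x; S → y; P → y; S → S X0; X0 → P TX; P → S X1; X1 → S TX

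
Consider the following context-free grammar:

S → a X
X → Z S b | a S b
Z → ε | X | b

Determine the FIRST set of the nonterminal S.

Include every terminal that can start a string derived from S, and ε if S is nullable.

We compute FIRST(S) using the standard algorithm.
FIRST(S) = {a}
FIRST(X) = {a, b}
FIRST(Z) = {a, b, ε}
Therefore, FIRST(S) = {a}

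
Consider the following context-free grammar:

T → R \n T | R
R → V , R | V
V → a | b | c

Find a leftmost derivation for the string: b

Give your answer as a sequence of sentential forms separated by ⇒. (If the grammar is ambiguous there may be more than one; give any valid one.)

T ⇒ R ⇒ V ⇒ b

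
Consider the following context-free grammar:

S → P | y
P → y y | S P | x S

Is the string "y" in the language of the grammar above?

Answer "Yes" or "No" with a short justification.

Yes - a valid derivation exists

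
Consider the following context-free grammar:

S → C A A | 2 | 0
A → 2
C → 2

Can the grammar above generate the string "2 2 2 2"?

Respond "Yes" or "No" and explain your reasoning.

No - no valid derivation exists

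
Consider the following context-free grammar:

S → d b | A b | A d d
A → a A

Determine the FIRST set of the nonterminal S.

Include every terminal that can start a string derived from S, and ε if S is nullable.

We compute FIRST(S) using the standard algorithm.
FIRST(A) = {a}
FIRST(S) = {a, d}
Therefore, FIRST(S) = {a, d}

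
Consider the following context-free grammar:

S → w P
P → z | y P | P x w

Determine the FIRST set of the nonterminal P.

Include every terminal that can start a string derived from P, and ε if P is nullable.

We compute FIRST(P) using the standard algorithm.
FIRST(P) = {y, z}
FIRST(S) = {w}
Therefore, FIRST(P) = {y, z}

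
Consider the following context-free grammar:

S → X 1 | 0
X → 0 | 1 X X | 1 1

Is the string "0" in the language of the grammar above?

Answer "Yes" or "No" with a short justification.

Yes - a valid derivation exists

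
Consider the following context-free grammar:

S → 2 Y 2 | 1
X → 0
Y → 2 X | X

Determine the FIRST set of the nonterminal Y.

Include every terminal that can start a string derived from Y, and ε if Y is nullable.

We compute FIRST(Y) using the standard algorithm.
FIRST(S) = {1, 2}
FIRST(X) = {0}
FIRST(Y) = {0, 2}
Therefore, FIRST(Y) = {0, 2}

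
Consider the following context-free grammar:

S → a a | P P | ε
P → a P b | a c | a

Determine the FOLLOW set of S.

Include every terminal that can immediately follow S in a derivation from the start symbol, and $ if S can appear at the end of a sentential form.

We compute FOLLOW(S) using the standard algorithm.
FOLLOW(S) starts with {$}.
FIRST(P) = {a}
FIRST(S) = {a, ε}
FOLLOW(P) = {$, a, b}
FOLLOW(S) = {$}
Therefore, FOLLOW(S) = {$}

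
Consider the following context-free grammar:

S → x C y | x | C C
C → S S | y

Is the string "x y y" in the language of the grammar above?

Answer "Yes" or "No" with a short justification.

Yes - a valid derivation exists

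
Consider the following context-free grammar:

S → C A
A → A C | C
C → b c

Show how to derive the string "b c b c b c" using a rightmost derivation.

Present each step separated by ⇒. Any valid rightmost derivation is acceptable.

S ⇒ C A ⇒ C A C ⇒ C A b c ⇒ C C b c ⇒ C b c b c ⇒ b c b c b c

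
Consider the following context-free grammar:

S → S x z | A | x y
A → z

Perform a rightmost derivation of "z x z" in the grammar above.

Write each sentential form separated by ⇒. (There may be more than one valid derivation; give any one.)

S ⇒ S x z ⇒ A x z ⇒ z x z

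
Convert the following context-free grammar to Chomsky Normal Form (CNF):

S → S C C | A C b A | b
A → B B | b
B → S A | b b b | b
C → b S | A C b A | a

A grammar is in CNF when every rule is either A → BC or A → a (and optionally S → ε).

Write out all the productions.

TB → b; S → b; A → b; B → b; C → a; S → S X0; X0 → C C; S → A X1; X1 → C X2; X2 → TB A; A → B B; B → S A; B → TB X3; X3 → TB TB; C → TB S; C → A X4; X4 → C X5; X5 → TB A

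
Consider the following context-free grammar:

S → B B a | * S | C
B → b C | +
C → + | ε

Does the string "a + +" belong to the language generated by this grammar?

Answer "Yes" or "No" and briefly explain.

No - no valid derivation exists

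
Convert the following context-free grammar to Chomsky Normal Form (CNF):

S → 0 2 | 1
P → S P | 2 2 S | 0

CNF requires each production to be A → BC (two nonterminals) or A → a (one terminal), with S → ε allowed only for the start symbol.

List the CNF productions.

T0 → 0; T2 → 2; S → 1; P → 0; S → T0 T2; P → S P; P → T2 X0; X0 → T2 S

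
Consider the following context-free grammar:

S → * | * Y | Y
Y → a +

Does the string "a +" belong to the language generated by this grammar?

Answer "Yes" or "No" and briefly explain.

Yes - a valid derivation exists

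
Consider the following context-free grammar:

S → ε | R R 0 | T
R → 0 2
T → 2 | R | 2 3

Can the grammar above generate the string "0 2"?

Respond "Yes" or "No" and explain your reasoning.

Yes - a valid derivation exists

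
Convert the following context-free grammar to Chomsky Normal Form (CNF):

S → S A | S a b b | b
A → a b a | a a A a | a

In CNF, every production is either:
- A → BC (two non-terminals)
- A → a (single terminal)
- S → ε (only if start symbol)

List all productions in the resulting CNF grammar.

TA → a; TB → b; S → b; A → a; S → S A; S → S X0; X0 → TA X1; X1 → TB TB; A → TA X2; X2 → TB TA; A → TA X3; X3 → TA X4; X4 → A TA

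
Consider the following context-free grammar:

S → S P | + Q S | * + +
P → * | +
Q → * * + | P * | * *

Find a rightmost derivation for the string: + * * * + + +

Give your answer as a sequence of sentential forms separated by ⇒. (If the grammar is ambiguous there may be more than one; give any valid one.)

S ⇒ S P ⇒ S + ⇒ + Q S + ⇒ + Q * + + + ⇒ + * * * + + +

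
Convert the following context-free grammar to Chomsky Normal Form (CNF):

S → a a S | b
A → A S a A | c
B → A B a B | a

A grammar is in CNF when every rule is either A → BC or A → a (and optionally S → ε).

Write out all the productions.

TA → a; S → b; A → c; B → a; S → TA X0; X0 → TA S; A → A X1; X1 → S X2; X2 → TA A; B → A X3; X3 → B X4; X4 → TA B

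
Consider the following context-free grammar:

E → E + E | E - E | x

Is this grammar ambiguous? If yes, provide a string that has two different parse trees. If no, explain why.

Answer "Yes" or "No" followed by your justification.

Yes - the string 'x + x - x - x - x + x' has two distinct leftmost derivations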